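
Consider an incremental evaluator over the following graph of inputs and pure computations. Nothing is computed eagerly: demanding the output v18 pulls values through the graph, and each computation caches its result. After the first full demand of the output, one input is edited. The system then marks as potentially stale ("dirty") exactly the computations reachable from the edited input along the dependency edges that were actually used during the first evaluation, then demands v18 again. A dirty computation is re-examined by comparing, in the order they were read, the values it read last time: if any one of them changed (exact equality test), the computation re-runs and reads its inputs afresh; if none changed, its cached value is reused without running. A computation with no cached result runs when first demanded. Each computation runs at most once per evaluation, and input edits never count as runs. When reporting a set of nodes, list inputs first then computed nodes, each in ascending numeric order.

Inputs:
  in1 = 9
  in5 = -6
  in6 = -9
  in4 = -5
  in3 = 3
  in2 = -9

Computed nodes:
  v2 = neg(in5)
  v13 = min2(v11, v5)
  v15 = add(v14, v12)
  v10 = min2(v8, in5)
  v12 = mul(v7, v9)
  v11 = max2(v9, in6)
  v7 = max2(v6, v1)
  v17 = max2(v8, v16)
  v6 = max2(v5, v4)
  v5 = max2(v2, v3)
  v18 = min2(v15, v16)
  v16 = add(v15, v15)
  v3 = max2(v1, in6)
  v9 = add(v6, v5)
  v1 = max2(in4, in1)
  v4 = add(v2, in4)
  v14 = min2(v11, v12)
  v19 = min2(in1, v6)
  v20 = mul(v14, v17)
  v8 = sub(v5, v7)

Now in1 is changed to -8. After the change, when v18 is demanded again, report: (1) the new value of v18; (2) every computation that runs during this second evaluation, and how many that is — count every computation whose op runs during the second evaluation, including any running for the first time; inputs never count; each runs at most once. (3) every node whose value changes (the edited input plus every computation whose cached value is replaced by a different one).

Initial pass — values computed on the first demand:
  v1 = max2(-5, 9) = 9
  v2 = neg(-6) = 6
  v3 = max2(9, -9) = 9
  v4 = add(6, -5) = 1
  v5 = max2(6, 9) = 9
  v6 = max2(9, 1) = 9
  v7 = max2(9, 9) = 9
  v9 = add(9, 9) = 18
  v11 = max2(18, -9) = 18
  v12 = mul(9, 18) = 162
  v14 = min2(18, 162) = 18
  v15 = add(18, 162) = 180
  v16 = add(180, 180) = 360
  v18 = min2(180, 360) = 180

Second demand — change propagation:
  v1: re-runs because in1 9->-8; new result -5.
  v3: re-runs because v1 9->-5; new result -5.
  v5: re-runs because v3 9->-5; new result 6.
  v6: re-runs because v5 9->6; new result 6.
  v7: re-runs because v6 9->6; v1 9->-5; new result 6.
  v9: re-runs because v6 9->6; v5 9->6; new result 12.
  v11: re-runs because v9 18->12; new result 12.
  v12: re-runs because v7 9->6; v9 18->12; new result 72.
  v14: re-runs because v11 18->12; v12 162->72; new result 12.
  v15: re-runs because v14 18->12; v12 162->72; new result 84.
  v16: re-runs because v15 180->84; v15 180->84; new result 168.
  v18: re-runs because v15 180->84; v16 360->168; new result 84.

v18 now evaluates to 84.
Run set: v1, v3, v5, v6, v7, v9, v11, v12, v14, v15, v16, v18 (12 run).
Changed values: in1, v1, v3, v5, v6, v7, v9, v11, v12, v14, v15, v16, v18.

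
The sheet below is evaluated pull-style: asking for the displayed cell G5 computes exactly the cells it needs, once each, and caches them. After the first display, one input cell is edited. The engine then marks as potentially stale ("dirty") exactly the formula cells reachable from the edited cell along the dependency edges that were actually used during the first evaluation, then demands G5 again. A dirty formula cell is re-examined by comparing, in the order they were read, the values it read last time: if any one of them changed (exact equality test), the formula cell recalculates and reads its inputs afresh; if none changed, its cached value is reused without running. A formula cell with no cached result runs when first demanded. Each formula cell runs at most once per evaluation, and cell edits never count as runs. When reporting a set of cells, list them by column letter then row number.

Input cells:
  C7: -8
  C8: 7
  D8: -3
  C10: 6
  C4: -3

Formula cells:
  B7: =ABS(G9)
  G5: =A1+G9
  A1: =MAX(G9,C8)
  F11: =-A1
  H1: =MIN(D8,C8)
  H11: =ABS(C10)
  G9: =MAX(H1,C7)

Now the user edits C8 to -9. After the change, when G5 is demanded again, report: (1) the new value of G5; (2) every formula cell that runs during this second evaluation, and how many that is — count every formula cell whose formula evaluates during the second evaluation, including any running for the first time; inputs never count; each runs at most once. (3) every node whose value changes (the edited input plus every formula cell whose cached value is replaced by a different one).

First demand of the output computes:
  H1 = MIN(-3, 7) = -3
  G9 = MAX(-3, -8) = -3
  A1 = MAX(-3, 7) = 7
  G5 = 7 + -3 = 4

After the edit, cleaning proceeds:
  H1: a read changed (C8 7->-9) — executes, giving -9.
  G9: a read changed (H1 -3->-9) — executes, giving -8.
  A1: a read changed (G9 -3->-8; C8 7->-9) — executes, giving -8.
  G5: a read changed (A1 7->-8; G9 -3->-8) — executes, giving -16.

Demanding G5 again yields -16.
4 formula cells run: A1, G5, G9, H1.
The nodes whose values change: A1, C8, G5, G9, H1.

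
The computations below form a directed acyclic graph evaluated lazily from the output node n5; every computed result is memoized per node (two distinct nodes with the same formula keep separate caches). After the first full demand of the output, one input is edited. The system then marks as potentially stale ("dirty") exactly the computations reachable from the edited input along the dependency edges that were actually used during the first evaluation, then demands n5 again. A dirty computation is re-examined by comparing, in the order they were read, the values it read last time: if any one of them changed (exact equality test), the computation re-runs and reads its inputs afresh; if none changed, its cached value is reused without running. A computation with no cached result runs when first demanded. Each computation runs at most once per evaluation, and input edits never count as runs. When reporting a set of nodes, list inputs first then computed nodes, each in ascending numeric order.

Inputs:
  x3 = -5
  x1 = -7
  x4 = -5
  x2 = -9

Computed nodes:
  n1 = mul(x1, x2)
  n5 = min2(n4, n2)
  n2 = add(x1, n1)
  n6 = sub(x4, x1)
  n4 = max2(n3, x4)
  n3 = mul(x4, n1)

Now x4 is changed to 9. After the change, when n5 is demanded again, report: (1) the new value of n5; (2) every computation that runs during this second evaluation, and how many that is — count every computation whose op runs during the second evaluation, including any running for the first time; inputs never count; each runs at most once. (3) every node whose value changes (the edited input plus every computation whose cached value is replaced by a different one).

Demanding n5 again yields 56.
3 computations run: n3, n4, n5.
The nodes whose values change: x4, n3, n4, n5.

First demand of the output computes:
  n1 = mul(-7, -9) = 63
  n2 = add(-7, 63) = 56
  n3 = mul(-5, 63) = -315
  n4 = max2(-315, -5) = -5
  n5 = min2(-5, 56) = -5

After the edit, cleaning proceeds:
  n3: a read changed (x4 -5->9) — executes, giving 567.
  n4: a read changed (n3 -315->567; x4 -5->9) — executes, giving 567.
  n5: a read changed (n4 -5->567) — executes, giving 56.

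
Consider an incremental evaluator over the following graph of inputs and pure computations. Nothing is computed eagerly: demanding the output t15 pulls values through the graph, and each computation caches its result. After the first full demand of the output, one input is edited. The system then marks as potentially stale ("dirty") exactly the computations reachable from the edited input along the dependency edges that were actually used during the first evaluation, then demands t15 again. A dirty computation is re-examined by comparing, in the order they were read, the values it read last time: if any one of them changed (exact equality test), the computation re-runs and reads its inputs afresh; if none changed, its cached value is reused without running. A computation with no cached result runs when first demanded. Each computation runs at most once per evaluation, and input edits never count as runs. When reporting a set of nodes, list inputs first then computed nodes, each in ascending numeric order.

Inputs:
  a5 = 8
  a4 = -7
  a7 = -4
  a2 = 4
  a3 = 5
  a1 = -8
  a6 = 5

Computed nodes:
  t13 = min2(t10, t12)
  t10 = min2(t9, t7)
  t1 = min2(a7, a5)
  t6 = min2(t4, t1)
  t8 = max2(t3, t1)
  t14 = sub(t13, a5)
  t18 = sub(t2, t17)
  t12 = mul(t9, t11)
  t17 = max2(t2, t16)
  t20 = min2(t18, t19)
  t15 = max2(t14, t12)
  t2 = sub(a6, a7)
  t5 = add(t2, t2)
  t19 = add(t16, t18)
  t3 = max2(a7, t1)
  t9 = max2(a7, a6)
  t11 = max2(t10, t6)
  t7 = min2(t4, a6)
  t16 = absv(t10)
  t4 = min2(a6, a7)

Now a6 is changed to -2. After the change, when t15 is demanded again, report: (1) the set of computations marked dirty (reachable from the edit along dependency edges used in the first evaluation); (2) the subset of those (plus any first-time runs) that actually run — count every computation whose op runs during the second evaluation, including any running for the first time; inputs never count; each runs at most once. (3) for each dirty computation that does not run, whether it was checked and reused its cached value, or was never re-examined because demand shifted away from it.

Initial pass — values computed on the first demand:
  t1 = min2(-4, 8) = -4
  t4 = min2(5, -4) = -4
  t6 = min2(-4, -4) = -4
  t7 = min2(-4, 5) = -4
  t9 = max2(-4, 5) = 5
  t10 = min2(5, -4) = -4
  t11 = max2(-4, -4) = -4
  t12 = mul(5, -4) = -20
  t13 = min2(-4, -20) = -20
  t14 = sub(-20, 8) = -28
  t15 = max2(-28, -20) = -20

Second demand — change propagation:
  t4: re-runs because a6 5->-2; new result -4 (unchanged).
  t6: re-examined; everything it read last time is the same (t4 unchanged, t1 unchanged) — cache -4 kept, no run.
  t7: re-runs because a6 5->-2; new result -4 (unchanged).
  t9: re-runs because a6 5->-2; new result -2.
  t10: re-runs because t9 5->-2; new result -4 (unchanged).
  t11: re-examined; everything it read last time is the same (t10 unchanged, t6 unchanged) — cache -4 kept, no run.
  t12: re-runs because t9 5->-2; new result 8.
  t13: re-runs because t12 -20->8; new result -4.
  t14: re-runs because t13 -20->-4; new result -12.
  t15: re-runs because t14 -28->-12; t12 -20->8; new result 8.

The important point: at t6 every value read last time is unchanged, so the dirty flag clears without a run.

Dirty set: t4, t6, t7, t9, t10, t11, t12, t13, t14, t15.
Run set: t4, t7, t9, t10, t12, t13, t14, t15 (8 run).
Re-examined without running (cache reused): t6, t11.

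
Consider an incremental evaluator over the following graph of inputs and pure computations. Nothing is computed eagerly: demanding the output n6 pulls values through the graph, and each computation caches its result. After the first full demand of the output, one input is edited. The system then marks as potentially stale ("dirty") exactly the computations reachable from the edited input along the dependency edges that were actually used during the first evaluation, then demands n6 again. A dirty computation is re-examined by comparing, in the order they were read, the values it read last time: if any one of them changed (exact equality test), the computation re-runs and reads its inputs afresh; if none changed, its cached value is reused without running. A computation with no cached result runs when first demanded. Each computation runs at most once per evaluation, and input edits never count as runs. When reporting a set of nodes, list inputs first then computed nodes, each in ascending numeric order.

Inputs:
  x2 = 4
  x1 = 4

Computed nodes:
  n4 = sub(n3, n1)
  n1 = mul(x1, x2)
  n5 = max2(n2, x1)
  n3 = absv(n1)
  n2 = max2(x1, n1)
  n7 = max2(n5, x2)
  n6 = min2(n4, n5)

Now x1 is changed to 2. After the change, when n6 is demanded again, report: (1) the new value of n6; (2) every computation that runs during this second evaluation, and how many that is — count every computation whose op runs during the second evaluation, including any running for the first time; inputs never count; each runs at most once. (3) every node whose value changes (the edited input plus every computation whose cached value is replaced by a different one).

n6 now evaluates to 0.
Run set: n1, n2, n3, n4, n5, n6 (6 run).
Changed values: x1, n1, n2, n3, n5.

Initial pass — values computed on the first demand:
  n1 = mul(4, 4) = 16
  n2 = max2(4, 16) = 16
  n3 = absv(16) = 16
  n4 = sub(16, 16) = 0
  n5 = max2(16, 4) = 16
  n6 = min2(0, 16) = 0

Second demand — change propagation:
  n1: re-runs because x1 4->2; new result 8.
  n2: re-runs because x1 4->2; n1 16->8; new result 8.
  n3: re-runs because n1 16->8; new result 8.
  n4: re-runs because n3 16->8; n1 16->8; new result 0 (unchanged).
  n5: re-runs because n2 16->8; x1 4->2; new result 8.
  n6: re-runs because n5 16->8; new result 0 (unchanged).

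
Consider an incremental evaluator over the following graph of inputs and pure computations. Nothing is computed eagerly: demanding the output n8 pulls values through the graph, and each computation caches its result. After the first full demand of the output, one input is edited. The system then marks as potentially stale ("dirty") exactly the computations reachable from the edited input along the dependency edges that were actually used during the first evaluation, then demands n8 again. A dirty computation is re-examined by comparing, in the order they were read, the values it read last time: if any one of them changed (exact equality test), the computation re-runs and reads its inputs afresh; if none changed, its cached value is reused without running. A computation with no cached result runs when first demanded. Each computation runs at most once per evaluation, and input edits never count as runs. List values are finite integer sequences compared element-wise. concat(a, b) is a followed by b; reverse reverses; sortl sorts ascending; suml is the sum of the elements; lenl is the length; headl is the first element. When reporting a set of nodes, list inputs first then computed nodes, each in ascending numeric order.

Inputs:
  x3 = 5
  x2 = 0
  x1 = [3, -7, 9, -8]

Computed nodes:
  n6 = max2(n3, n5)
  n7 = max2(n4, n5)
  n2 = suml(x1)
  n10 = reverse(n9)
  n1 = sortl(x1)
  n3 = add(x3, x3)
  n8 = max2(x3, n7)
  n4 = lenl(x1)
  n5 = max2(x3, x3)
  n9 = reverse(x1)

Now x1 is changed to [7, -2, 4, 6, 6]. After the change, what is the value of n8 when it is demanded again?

n8 now evaluates to 5.
The important point: n7 recomputes to an identical value, and the output ends up unchanged.

Initial pass — values computed on the first demand:
  n4 = lenl([3, -7, 9, -8]) = 4
  n5 = max2(5, 5) = 5
  n7 = max2(4, 5) = 5
  n8 = max2(5, 5) = 5

Second demand — change propagation:
  n4: re-runs because x1 [3, -7, 9, -8]->[7, -2, 4, 6, 6]; new result 5.
  n7: re-runs because n4 4->5; new result 5 (unchanged).
  n8: re-examined; everything it read last time is the same (x3 unchanged, n7 unchanged) — cache 5 kept, no run.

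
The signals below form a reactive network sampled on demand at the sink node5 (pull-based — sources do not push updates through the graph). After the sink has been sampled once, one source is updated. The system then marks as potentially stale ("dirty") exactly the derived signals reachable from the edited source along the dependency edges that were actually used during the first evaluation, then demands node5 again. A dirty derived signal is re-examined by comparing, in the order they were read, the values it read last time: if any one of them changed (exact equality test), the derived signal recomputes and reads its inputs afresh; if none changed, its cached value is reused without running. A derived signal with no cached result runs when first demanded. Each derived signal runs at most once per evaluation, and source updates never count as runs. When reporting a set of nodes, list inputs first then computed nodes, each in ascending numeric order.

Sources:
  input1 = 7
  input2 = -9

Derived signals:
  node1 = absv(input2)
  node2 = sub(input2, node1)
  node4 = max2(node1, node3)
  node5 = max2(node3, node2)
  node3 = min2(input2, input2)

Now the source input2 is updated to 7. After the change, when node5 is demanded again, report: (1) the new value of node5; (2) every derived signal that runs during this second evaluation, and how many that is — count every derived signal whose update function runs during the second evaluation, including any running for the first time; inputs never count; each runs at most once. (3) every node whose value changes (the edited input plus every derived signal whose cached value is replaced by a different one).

node5 now evaluates to 7.
Run set: node1, node2, node3, node5 (4 run).
Changed values: input2, node1, node2, node3, node5.

Initial pass — values computed on the first demand:
  node1 = absv(-9) = 9
  node2 = sub(-9, 9) = -18
  node3 = min2(-9, -9) = -9
  node5 = max2(-9, -18) = -9

Second demand — change propagation:
  node1: re-runs because input2 -9->7; new result 7.
  node2: re-runs because input2 -9->7; node1 9->7; new result 0.
  node3: re-runs because input2 -9->7; input2 -9->7; new result 7.
  node5: re-runs because node3 -9->7; node2 -18->0; new result 7.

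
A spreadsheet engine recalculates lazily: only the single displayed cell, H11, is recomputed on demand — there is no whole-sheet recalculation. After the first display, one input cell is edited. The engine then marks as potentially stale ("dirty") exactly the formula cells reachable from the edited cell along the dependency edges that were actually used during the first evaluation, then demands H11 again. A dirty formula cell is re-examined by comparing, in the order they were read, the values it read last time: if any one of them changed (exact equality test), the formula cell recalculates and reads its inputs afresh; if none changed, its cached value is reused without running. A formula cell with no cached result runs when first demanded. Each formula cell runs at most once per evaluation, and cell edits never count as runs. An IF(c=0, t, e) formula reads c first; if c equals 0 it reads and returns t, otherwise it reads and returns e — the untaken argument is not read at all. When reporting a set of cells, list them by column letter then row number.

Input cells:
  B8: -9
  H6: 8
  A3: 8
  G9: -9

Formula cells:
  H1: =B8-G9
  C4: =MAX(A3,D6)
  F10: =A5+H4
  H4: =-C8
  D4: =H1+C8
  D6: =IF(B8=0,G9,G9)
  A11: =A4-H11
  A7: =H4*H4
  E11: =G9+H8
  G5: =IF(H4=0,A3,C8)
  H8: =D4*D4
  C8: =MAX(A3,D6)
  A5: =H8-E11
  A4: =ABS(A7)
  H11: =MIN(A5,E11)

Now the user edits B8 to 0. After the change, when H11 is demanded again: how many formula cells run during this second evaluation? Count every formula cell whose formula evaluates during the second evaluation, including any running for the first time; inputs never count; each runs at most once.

First evaluation (everything demanded from the output):
  D6 = IF(B8=0: B8=-9 -> else branch G9) = -9
  C8 = MAX(8, -9) = 8
  H1 = -9 - -9 = 0
  D4 = 0 + 8 = 8
  H8 = 8 * 8 = 64
  E11 = -9 + 64 = 55
  A5 = 64 - 55 = 9
  H11 = MIN(9, 55) = 9

Propagation after the edit:
  D6: runs — B8 -9->0; result -9 (same value as before).
  C8: checked — values it read are unchanged (A3 unchanged, D6 unchanged); reused cached 8 without running.
  H1: runs — B8 -9->0; result 9.
  D4: runs — H1 0->9; result 17.
  H8: runs — D4 8->17; D4 8->17; result 289.
  E11: runs — H8 64->289; result 280.
  A5: runs — H8 64->289; E11 55->280; result 9 (same value as before).
  H11: runs — E11 55->280; result 9 (same value as before).

Key observation: the cutoff stops propagation at C8 — its inputs' values are unchanged, so it reuses its cache.

Formula cells that run: A5, D4, D6, E11, H1, H8, H11 — 7 in total.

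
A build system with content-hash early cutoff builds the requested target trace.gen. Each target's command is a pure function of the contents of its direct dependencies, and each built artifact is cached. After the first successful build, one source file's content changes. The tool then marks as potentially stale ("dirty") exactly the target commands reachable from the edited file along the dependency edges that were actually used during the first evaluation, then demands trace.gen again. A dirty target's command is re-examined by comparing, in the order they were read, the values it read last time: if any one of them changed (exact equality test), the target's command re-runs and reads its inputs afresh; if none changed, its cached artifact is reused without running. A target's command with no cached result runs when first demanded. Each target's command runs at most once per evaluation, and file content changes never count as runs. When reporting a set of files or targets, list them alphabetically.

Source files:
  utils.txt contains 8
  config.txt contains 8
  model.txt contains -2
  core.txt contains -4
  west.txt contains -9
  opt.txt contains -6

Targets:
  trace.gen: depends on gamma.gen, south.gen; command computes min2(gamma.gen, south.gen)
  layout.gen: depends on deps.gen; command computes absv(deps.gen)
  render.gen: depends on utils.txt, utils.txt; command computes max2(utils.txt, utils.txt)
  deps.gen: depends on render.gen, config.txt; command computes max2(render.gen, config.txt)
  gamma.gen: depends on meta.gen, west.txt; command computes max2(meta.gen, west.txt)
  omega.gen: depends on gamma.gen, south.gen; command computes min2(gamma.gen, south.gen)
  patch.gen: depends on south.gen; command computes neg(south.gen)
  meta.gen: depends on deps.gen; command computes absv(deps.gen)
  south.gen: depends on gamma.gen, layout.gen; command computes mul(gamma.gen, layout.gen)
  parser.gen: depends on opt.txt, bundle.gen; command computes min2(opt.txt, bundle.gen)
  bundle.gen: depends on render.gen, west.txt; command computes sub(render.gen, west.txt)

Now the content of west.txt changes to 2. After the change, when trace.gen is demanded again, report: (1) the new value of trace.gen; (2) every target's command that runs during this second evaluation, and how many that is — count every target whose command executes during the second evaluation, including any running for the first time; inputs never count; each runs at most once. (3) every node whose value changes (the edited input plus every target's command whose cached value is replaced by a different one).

New value of trace.gen: 8.
Target commands that run: gamma.gen — 1 in total.
Values that change: west.txt.
Key observation: the change is absorbed at gamma.gen — it re-runs but produces the same value, and the output's value is unchanged.

First evaluation (everything demanded from the output):
  render.gen = max2(8, 8) = 8
  deps.gen = max2(8, 8) = 8
  layout.gen = absv(8) = 8
  meta.gen = absv(8) = 8
  gamma.gen = max2(8, -9) = 8
  south.gen = mul(8, 8) = 64
  trace.gen = min2(8, 64) = 8

Propagation after the edit:
  gamma.gen: runs — west.txt -9->2; result 8 (same value as before).
  south.gen: checked — values it read are unchanged (gamma.gen unchanged, layout.gen unchanged); reused cached 64 without running.
  trace.gen: checked — values it read are unchanged (gamma.gen unchanged, south.gen unchanged); reused cached 8 without running.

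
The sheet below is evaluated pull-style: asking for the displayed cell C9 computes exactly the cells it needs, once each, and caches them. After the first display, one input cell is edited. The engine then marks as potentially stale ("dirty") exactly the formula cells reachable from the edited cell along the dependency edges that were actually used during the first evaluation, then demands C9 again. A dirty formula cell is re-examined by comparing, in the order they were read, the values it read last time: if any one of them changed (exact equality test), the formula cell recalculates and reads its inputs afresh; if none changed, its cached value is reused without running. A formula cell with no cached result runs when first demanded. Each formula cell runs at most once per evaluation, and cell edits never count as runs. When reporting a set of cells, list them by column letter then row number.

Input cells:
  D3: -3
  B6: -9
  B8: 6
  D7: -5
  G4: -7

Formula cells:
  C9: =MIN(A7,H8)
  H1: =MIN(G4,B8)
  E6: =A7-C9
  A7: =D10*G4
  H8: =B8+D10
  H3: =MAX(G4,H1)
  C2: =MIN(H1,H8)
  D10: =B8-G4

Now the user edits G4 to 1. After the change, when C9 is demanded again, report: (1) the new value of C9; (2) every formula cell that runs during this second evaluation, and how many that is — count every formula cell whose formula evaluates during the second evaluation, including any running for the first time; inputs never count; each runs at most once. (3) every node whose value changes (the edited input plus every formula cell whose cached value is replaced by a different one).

Demanding C9 again yields 5.
4 formula cells run: A7, C9, D10, H8.
The nodes whose values change: A7, C9, D10, G4, H8.

First demand of the output computes:
  D10 = 6 - -7 = 13
  A7 = 13 * -7 = -91
  H8 = 6 + 13 = 19
  C9 = MIN(-91, 19) = -91

After the edit, cleaning proceeds:
  D10: a read changed (G4 -7->1) — executes, giving 5.
  A7: a read changed (D10 13->5; G4 -7->1) — executes, giving 5.
  H8: a read changed (D10 13->5) — executes, giving 11.
  C9: a read changed (A7 -91->5; H8 19->11) — executes, giving 5.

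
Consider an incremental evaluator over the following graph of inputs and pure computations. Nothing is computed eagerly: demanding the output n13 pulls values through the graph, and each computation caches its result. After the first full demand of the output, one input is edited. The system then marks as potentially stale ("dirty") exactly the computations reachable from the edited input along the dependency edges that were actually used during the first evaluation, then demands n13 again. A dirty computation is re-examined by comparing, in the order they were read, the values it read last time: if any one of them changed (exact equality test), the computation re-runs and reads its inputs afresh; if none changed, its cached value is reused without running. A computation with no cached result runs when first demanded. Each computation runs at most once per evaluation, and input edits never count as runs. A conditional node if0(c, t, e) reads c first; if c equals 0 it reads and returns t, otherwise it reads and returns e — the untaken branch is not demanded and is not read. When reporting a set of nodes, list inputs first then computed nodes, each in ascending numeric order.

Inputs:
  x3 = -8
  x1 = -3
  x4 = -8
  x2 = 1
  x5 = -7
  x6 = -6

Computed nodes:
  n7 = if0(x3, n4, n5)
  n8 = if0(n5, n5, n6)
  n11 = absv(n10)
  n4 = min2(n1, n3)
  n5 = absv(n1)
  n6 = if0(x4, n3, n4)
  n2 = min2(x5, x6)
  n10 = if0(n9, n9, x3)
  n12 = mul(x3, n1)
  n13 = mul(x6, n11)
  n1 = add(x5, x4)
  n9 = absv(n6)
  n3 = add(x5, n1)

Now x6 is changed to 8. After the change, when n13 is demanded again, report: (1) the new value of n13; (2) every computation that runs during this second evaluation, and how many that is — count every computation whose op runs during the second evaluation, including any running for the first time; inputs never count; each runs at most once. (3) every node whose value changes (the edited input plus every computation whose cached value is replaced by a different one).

Initial pass — values computed on the first demand:
  n1 = add(-7, -8) = -15
  n3 = add(-7, -15) = -22
  n4 = min2(-15, -22) = -22
  n6 = if0(x4=-8 -> else branch n4) = -22
  n9 = absv(-22) = 22
  n10 = if0(n9=22 -> else branch x3) = -8
  n11 = absv(-8) = 8
  n13 = mul(-6, 8) = -48

Second demand — change propagation:
  n13: re-runs because x6 -6->8; new result 64.

n13 now evaluates to 64.
Run set: n13 (1 run).
Changed values: x6, n13.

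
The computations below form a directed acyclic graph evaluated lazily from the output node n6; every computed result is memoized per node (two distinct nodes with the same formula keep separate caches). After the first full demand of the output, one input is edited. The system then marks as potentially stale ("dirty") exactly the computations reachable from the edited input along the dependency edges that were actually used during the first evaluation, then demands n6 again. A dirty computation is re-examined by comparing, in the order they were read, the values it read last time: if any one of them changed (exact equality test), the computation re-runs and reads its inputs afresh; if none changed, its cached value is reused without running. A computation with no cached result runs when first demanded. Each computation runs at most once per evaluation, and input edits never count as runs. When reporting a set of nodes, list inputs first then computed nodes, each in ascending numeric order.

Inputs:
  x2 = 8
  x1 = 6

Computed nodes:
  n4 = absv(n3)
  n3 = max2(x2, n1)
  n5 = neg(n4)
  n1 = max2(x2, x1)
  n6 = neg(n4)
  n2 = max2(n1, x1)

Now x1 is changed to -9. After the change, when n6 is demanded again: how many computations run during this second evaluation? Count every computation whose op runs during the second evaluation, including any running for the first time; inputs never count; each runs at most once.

First demand of the output computes:
  n1 = max2(8, 6) = 8
  n3 = max2(8, 8) = 8
  n4 = absv(8) = 8
  n6 = neg(8) = -8

After the edit, cleaning proceeds:
  n1: a read changed (x1 6->-9) — executes, giving 8 — identical to its old value.
  n3: dirty, but its reads are unchanged (x2 unchanged, n1 unchanged); cached 8 stands.
  n4: dirty, but its reads are unchanged (n3 unchanged); cached 8 stands.
  n6: dirty, but its reads are unchanged (n4 unchanged); cached -8 stands.

Note the absorption at n1: it re-runs yet its value is the same, leaving the output's value untouched.

1 computations run: n1.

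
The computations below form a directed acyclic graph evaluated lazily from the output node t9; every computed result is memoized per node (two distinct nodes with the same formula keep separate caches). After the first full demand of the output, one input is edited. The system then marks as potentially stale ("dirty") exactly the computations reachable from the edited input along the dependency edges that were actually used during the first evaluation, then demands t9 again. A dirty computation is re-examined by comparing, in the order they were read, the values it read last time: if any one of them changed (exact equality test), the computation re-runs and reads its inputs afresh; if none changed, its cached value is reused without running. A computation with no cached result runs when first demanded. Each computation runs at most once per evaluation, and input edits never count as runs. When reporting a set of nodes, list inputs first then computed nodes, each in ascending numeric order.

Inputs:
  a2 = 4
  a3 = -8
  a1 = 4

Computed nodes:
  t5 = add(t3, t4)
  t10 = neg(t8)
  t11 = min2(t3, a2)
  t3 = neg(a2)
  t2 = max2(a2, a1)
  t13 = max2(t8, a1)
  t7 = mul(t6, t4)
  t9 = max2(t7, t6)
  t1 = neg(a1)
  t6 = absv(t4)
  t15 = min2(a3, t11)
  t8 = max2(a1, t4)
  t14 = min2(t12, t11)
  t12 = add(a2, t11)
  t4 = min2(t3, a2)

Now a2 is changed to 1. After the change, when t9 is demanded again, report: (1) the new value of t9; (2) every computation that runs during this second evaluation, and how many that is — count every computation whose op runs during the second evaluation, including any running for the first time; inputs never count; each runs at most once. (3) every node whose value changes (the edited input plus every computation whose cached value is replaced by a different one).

First demand of the output computes:
  t3 = neg(4) = -4
  t4 = min2(-4, 4) = -4
  t6 = absv(-4) = 4
  t7 = mul(4, -4) = -16
  t9 = max2(-16, 4) = 4

After the edit, cleaning proceeds:
  t3: a read changed (a2 4->1) — executes, giving -1.
  t4: a read changed (t3 -4->-1; a2 4->1) — executes, giving -1.
  t6: a read changed (t4 -4->-1) — executes, giving 1.
  t7: a read changed (t6 4->1; t4 -4->-1) — executes, giving -1.
  t9: a read changed (t7 -16->-1; t6 4->1) — executes, giving 1.

Demanding t9 again yields 1.
5 computations run: t3, t4, t6, t7, t9.
The nodes whose values change: a2, t3, t4, t6, t7, t9.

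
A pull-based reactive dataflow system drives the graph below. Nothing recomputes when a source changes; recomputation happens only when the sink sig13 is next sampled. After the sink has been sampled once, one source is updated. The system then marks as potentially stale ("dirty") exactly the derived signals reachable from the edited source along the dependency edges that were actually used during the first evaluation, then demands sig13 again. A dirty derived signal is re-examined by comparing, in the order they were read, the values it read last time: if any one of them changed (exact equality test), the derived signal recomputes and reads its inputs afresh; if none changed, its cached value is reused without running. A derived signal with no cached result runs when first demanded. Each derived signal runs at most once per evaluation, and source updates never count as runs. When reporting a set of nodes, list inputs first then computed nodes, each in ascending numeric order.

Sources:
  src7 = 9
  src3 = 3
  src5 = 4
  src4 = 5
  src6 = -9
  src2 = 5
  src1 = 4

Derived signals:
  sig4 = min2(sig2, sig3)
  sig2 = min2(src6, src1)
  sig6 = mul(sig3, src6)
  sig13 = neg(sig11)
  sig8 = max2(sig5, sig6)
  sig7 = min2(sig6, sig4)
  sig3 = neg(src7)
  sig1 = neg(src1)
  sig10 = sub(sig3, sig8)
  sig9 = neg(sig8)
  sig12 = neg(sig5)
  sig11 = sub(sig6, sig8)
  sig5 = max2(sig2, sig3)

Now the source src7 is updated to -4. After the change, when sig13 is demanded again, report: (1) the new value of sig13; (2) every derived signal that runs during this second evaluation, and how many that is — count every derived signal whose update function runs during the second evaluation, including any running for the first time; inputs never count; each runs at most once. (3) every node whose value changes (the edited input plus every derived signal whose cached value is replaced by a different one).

New value of sig13: 40.
Derived signals that run: sig3, sig5, sig6, sig8, sig11, sig13 — 6 in total.
Values that change: src7, sig3, sig5, sig6, sig8, sig11, sig13.

First evaluation (everything demanded from the output):
  sig2 = min2(-9, 4) = -9
  sig3 = neg(9) = -9
  sig5 = max2(-9, -9) = -9
  sig6 = mul(-9, -9) = 81
  sig8 = max2(-9, 81) = 81
  sig11 = sub(81, 81) = 0
  sig13 = neg(0) = 0

Propagation after the edit:
  sig3: runs — src7 9->-4; result 4.
  sig5: runs — sig3 -9->4; result 4.
  sig6: runs — sig3 -9->4; result -36.
  sig8: runs — sig5 -9->4; sig6 81->-36; result 4.
  sig11: runs — sig6 81->-36; sig8 81->4; result -40.
  sig13: runs — sig11 0->-40; result 40.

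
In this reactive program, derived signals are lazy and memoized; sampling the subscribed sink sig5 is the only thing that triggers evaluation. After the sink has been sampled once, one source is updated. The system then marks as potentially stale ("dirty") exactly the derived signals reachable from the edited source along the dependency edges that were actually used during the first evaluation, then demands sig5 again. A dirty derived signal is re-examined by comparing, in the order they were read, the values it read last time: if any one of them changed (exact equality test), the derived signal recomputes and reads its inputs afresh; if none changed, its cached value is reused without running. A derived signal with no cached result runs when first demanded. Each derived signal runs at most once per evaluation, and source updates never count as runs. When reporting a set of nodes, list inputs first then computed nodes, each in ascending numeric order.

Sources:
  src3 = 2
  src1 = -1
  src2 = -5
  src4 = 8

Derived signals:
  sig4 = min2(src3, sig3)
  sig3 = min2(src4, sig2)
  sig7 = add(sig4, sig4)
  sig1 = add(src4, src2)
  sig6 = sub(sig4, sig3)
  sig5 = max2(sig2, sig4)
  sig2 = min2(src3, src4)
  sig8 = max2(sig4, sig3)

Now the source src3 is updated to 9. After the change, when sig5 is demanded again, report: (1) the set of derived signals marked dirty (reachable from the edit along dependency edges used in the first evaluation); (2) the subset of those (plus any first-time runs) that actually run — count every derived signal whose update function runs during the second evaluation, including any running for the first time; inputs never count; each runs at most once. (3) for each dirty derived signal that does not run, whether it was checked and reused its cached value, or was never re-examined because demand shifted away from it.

The edit dirties: sig2, sig3, sig4, sig5.
4 derived signals run: sig2, sig3, sig4, sig5.
No dirty derived signal escaped a run.

First demand of the output computes:
  sig2 = min2(2, 8) = 2
  sig3 = min2(8, 2) = 2
  sig4 = min2(2, 2) = 2
  sig5 = max2(2, 2) = 2

After the edit, cleaning proceeds:
  sig2: a read changed (src3 2->9) — executes, giving 8.
  sig3: a read changed (sig2 2->8) — executes, giving 8.
  sig4: a read changed (src3 2->9; sig3 2->8) — executes, giving 8.
  sig5: a read changed (sig2 2->8; sig4 2->8) — executes, giving 8.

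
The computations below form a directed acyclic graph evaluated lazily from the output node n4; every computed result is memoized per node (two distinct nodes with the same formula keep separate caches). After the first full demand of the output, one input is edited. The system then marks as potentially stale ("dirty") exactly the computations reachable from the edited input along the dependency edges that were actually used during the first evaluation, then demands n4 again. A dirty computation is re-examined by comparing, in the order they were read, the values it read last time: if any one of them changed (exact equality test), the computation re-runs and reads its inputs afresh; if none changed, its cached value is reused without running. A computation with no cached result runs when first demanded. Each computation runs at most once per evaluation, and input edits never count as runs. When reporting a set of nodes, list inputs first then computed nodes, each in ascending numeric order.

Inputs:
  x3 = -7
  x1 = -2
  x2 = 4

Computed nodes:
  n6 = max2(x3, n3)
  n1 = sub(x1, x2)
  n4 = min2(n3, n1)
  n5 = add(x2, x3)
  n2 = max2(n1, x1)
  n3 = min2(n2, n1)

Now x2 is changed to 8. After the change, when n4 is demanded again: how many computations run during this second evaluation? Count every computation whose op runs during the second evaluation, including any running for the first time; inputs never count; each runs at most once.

First demand of the output computes:
  n1 = sub(-2, 4) = -6
  n2 = max2(-6, -2) = -2
  n3 = min2(-2, -6) = -6
  n4 = min2(-6, -6) = -6

After the edit, cleaning proceeds:
  n1: a read changed (x2 4->8) — executes, giving -10.
  n2: a read changed (n1 -6->-10) — executes, giving -2 — identical to its old value.
  n3: a read changed (n1 -6->-10) — executes, giving -10.
  n4: a read changed (n3 -6->-10; n1 -6->-10) — executes, giving -10.

4 computations run: n1, n2, n3, n4.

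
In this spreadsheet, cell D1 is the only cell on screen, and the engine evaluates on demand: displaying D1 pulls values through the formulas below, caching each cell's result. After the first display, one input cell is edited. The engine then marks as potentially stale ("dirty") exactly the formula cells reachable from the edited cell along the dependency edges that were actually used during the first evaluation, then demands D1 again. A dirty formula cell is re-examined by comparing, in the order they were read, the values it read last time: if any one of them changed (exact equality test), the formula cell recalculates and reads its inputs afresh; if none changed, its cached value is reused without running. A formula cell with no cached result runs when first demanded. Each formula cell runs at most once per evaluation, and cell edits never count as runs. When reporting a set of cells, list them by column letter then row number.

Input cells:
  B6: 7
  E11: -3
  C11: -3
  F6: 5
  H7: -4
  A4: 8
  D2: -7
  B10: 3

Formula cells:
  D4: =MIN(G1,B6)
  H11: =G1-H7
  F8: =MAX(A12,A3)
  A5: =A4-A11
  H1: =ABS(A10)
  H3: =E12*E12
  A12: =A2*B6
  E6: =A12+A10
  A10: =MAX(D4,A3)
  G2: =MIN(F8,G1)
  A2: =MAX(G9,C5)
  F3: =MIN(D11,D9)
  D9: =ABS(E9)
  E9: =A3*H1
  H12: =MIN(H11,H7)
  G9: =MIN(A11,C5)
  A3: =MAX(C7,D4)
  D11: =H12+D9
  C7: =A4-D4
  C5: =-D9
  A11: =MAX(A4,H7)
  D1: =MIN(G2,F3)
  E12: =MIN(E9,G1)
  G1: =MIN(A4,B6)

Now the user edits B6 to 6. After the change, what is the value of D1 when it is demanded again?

Initial pass — values computed on the first demand:
  A11 = MAX(8, -4) = 8
  G1 = MIN(8, 7) = 7
  D4 = MIN(7, 7) = 7
  C7 = 8 - 7 = 1
  A3 = MAX(1, 7) = 7
  A10 = MAX(7, 7) = 7
  H1 = ABS(7) = 7
  E9 = 7 * 7 = 49
  D9 = ABS(49) = 49
  C5 = -(49) = -49
  G9 = MIN(8, -49) = -49
  A2 = MAX(-49, -49) = -49
  A12 = -49 * 7 = -343
  F8 = MAX(-343, 7) = 7
  G2 = MIN(7, 7) = 7
  H11 = 7 - -4 = 11
  H12 = MIN(11, -4) = -4
  D11 = -4 + 49 = 45
  F3 = MIN(45, 49) = 45
  D1 = MIN(7, 45) = 7

Second demand — change propagation:
  G1: re-runs because B6 7->6; new result 6.
  D4: re-runs because G1 7->6; B6 7->6; new result 6.
  C7: re-runs because D4 7->6; new result 2.
  A3: re-runs because C7 1->2; D4 7->6; new result 6.
  A10: re-runs because D4 7->6; A3 7->6; new result 6.
  H1: re-runs because A10 7->6; new result 6.
  E9: re-runs because A3 7->6; H1 7->6; new result 36.
  D9: re-runs because E9 49->36; new result 36.
  C5: re-runs because D9 49->36; new result -36.
  G9: re-runs because C5 -49->-36; new result -36.
  A2: re-runs because G9 -49->-36; C5 -49->-36; new result -36.
  A12: re-runs because A2 -49->-36; B6 7->6; new result -216.
  F8: re-runs because A12 -343->-216; A3 7->6; new result 6.
  G2: re-runs because F8 7->6; G1 7->6; new result 6.
  H11: re-runs because G1 7->6; new result 10.
  H12: re-runs because H11 11->10; new result -4 (unchanged).
  D11: re-runs because D9 49->36; new result 32.
  F3: re-runs because D11 45->32; D9 49->36; new result 32.
  D1: re-runs because G2 7->6; F3 45->32; new result 6.

D1 now evaluates to 6.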